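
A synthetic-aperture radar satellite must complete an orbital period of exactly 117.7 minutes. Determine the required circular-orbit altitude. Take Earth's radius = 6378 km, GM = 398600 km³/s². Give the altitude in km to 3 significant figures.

1580 km

T = 117.7 min = 7062.0 s.
From T = 2π√(a³/μ): a = (μ T²/4π²)^(1/3) = (398600 × 7062.0² / 4π²)^(1/3) = 7956 km.
Altitude h = a − R = 7956 − 6378 = 1578 km.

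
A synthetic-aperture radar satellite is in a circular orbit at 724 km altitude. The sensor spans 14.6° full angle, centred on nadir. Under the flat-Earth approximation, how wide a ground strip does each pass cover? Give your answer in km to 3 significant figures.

Half-angle = 14.6°/2 = 7.3°.
Swath width ≈ 2h·tan(θ/2) = 2 × 724 × tan(7.3°) = 185.5 km.

185 km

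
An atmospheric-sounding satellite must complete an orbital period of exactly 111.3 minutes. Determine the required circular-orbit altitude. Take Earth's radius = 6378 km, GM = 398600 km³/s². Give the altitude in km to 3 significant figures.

1290 km

T = 111.3 min = 6678.0 s.
From T = 2π√(a³/μ): a = (μ T²/4π²)^(1/3) = (398600 × 6678.0² / 4π²)^(1/3) = 7665 km.
Altitude h = a − R = 7665 − 6378 = 1287 km.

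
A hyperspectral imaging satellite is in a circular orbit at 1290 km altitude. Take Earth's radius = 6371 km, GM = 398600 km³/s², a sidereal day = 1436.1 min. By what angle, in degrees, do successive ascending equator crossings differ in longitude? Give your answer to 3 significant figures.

Semi-major axis a = 6371 + 1290 = 7661 km. Period T = 2π√(a³/μ) = 2π√(7661³/398600) = 6673.3 s = 111.22 min.
During one orbit Earth rotates (6673.3 / 86166) × 360° = 27.88°.

27.9°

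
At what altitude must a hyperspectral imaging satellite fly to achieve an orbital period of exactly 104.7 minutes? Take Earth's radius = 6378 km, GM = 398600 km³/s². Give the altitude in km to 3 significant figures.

981 km

T = 104.7 min = 6282.0 s.
From T = 2π√(a³/μ): a = (μ T²/4π²)^(1/3) = (398600 × 6282.0² / 4π²)^(1/3) = 7359 km.
Altitude h = a − R = 7359 − 6378 = 981 km.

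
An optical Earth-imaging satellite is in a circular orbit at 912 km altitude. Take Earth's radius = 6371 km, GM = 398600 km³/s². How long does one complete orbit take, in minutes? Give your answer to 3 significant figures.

103 min

Semi-major axis a = 6371 + 912 = 7283 km. Period T = 2π√(a³/μ) = 2π√(7283³/398600) = 6185.5 s = 103.09 min.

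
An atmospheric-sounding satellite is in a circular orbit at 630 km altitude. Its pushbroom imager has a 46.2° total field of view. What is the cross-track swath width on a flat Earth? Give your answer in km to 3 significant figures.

Half-angle = 46.2°/2 = 23.1°.
Swath width ≈ 2h·tan(θ/2) = 2 × 630 × tan(23.1°) = 537.4 km.

537 km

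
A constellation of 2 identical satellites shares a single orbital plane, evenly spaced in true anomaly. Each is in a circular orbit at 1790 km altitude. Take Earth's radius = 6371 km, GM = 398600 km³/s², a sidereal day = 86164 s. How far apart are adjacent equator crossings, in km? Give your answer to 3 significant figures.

Semi-major axis a = 6371 + 1790 = 8161 km. Period T = 2π√(a³/μ) = 2π√(8161³/398600) = 7337.1 s = 122.29 min.
Single-satellite node shift = (7337.1/86164) × 360° = 30.66°.
With 2 satellites evenly phased, successive equator crossings are 30.66/2 = 15.328° apart.
That is 15.328 × 111.2 = 1704 km at the equator.

1700 km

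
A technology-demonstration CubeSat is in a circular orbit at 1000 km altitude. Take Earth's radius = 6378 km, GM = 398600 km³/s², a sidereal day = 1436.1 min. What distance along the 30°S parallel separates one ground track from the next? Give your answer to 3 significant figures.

Semi-major axis a = 6378 + 1000 = 7378 km. Period T = 2π√(a³/μ) = 2π√(7378³/398600) = 6306.9 s = 105.12 min.
Node shift per orbit = (6306.9/86166) × 360° = 26.35°.
Equatorial spacing = 26.35 × 111.3 km/° = 2933 km.
At 30° latitude, spacing = 2933 × cos(30°) = 2540 km.

2540 km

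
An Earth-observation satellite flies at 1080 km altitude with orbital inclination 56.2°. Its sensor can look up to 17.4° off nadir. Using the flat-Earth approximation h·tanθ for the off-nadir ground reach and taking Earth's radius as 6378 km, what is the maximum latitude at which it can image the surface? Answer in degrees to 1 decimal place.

59.2°

For a prograde orbit the ground track reaches latitude ±i = ±56.2°.
Sensor half-swath on the ground ≈ 1080·tan(17.4°) = 338 km = 3.04° of latitude.
Maximum observable latitude ≈ 56.2 + 3.04 = 59.2°.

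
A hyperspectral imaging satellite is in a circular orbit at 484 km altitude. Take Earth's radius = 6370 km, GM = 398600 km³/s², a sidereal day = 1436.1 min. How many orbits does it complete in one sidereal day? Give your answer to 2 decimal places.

15.26

Semi-major axis a = 6370 + 484 = 6854 km. Period T = 2π√(a³/μ) = 2π√(6854³/398600) = 5647.1 s = 94.12 min.
Orbits per sidereal day = 86166 / 5647.1 = 15.258.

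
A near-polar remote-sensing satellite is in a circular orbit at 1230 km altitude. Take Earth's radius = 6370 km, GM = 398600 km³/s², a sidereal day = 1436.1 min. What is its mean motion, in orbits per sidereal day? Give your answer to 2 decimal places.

Semi-major axis a = 6370 + 1230 = 7600 km. Period T = 2π√(a³/μ) = 2π√(7600³/398600) = 6593.7 s = 109.90 min.
Orbits per sidereal day = 86166 / 6593.7 = 13.068.

13.07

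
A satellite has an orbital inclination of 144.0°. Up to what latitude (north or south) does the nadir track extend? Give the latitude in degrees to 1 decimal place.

36.0°

Retrograde orbit: the ground track reaches ±(180° − i) = ±(180 − 144.0) = ±36.0°.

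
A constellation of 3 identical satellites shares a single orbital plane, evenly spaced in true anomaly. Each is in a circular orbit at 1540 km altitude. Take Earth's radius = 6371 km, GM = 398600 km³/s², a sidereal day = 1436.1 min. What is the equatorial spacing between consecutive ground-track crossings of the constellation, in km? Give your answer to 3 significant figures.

Semi-major axis a = 6371 + 1540 = 7911 km. Period T = 2π√(a³/μ) = 2π√(7911³/398600) = 7002.6 s = 116.71 min.
Single-satellite node shift = (7002.6/86166) × 360° = 29.26°.
With 3 satellites evenly phased, successive equator crossings are 29.26/3 = 9.752° apart.
That is 9.752 × 111.2 = 1084 km at the equator.

1080 km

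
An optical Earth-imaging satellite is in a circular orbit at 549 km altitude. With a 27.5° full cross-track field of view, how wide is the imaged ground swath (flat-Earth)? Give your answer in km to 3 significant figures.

269 km

Half-angle = 27.5°/2 = 13.75°.
Swath width ≈ 2h·tan(θ/2) = 2 × 549 × tan(13.75°) = 268.7 km.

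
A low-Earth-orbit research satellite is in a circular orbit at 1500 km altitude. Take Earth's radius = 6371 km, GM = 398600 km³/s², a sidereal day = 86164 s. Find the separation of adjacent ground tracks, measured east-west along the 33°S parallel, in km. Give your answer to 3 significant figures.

2710 km

Semi-major axis a = 6371 + 1500 = 7871 km. Period T = 2π√(a³/μ) = 2π√(7871³/398600) = 6949.5 s = 115.83 min.
Node shift per orbit = (6949.5/86164) × 360° = 29.04°.
Equatorial spacing = 29.04 × 111.2 km/° = 3229 km.
At 33° latitude, spacing = 3229 × cos(33°) = 2708 km.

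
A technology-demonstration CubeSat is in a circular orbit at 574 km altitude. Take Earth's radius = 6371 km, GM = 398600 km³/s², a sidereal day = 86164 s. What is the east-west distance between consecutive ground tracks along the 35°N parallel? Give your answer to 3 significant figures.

2190 km

Semi-major axis a = 6371 + 574 = 6945 km. Period T = 2π√(a³/μ) = 2π√(6945³/398600) = 5760.0 s = 96.00 min.
Node shift per orbit = (5760.0/86164) × 360° = 24.07°.
Equatorial spacing = 24.07 × 111.2 km/° = 2676 km.
At 35° latitude, spacing = 2676 × cos(35°) = 2192 km.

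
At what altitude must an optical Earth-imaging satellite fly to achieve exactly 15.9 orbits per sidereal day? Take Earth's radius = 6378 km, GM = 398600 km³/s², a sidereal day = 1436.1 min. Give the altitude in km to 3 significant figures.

Required period T = 86166 / 15.9 = 5419.2 s.
From T = 2π√(a³/μ): a = (μ T²/4π²)^(1/3) = (398600 × 5419.2² / 4π²)^(1/3) = 6668 km.
Altitude h = a − R = 6668 − 6378 = 290 km.

290 km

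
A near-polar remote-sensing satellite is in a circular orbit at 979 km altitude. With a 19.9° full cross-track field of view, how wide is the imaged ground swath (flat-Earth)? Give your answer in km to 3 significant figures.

Half-angle = 19.9°/2 = 9.95°.
Swath width ≈ 2h·tan(θ/2) = 2 × 979 × tan(9.95°) = 343.5 km.

343 km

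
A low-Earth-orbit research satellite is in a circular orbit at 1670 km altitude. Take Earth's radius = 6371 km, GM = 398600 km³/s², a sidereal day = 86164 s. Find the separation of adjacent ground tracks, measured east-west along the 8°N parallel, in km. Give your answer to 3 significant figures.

Semi-major axis a = 6371 + 1670 = 8041 km. Period T = 2π√(a³/μ) = 2π√(8041³/398600) = 7175.9 s = 119.60 min.
Node shift per orbit = (7175.9/86164) × 360° = 29.98°.
Equatorial spacing = 29.98 × 111.2 km/° = 3334 km.
At 8° latitude, spacing = 3334 × cos(8°) = 3301 km.

3300 km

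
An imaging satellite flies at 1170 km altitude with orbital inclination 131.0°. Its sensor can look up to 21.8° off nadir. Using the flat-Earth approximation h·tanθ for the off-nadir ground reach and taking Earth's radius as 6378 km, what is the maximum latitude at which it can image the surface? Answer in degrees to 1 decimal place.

Retrograde orbit: the ground track reaches ±(180° − i) = ±(180 − 131.0) = ±49.0°.
Sensor half-swath on the ground ≈ 1170·tan(21.8°) = 468 km = 4.20° of latitude.
Maximum observable latitude ≈ 49.0 + 4.20 = 53.2°.

53.2°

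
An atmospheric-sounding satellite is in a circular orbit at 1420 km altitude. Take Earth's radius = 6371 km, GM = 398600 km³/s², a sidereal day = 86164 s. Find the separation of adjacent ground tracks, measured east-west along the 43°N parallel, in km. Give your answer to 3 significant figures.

2330 km

Semi-major axis a = 6371 + 1420 = 7791 km. Period T = 2π√(a³/μ) = 2π√(7791³/398600) = 6843.9 s = 114.06 min.
Node shift per orbit = (6843.9/86164) × 360° = 28.59°.
Equatorial spacing = 28.59 × 111.2 km/° = 3180 km.
At 43° latitude, spacing = 3180 × cos(43°) = 2325 km.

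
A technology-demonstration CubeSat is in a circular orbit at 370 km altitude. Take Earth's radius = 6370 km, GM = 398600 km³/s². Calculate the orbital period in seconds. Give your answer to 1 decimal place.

5506.8 seconds

Semi-major axis a = 6370 + 370 = 6740 km. Period T = 2π√(a³/μ) = 2π√(6740³/398600) = 5506.8 s = 91.78 min.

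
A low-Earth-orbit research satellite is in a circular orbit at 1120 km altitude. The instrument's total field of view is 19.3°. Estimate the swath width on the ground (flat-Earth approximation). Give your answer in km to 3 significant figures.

381 km

Half-angle = 19.3°/2 = 9.65°.
Swath width ≈ 2h·tan(θ/2) = 2 × 1120 × tan(9.65°) = 380.9 km.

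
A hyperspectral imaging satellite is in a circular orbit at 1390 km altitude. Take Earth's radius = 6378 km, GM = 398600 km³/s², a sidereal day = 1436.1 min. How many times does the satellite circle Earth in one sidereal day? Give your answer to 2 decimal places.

12.65

Semi-major axis a = 6378 + 1390 = 7768 km. Period T = 2π√(a³/μ) = 2π√(7768³/398600) = 6813.6 s = 113.56 min.
Orbits per sidereal day = 86166 / 6813.6 = 12.646.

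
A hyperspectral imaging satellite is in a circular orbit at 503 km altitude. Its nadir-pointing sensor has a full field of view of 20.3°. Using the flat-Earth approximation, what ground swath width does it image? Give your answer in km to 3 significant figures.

Half-angle = 20.3°/2 = 10.15°.
Swath width ≈ 2h·tan(θ/2) = 2 × 503 × tan(10.15°) = 180.1 km.

180 km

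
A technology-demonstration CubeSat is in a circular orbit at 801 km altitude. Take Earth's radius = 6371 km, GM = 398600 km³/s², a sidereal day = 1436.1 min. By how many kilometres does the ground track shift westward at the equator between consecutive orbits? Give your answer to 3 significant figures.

2810 km

Semi-major axis a = 6371 + 801 = 7172 km. Period T = 2π√(a³/μ) = 2π√(7172³/398600) = 6044.7 s = 100.74 min.
During one orbit Earth rotates (6044.7 / 86166) × 360° = 25.25°.
At the equator that is 25.25° × (2π·6371/360) km/° = 25.25 × 111.2 = 2808 km.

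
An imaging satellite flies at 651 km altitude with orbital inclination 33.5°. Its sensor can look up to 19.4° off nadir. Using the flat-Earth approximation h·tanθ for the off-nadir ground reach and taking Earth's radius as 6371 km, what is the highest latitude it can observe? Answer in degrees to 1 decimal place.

For a prograde orbit the ground track reaches latitude ±i = ±33.5°.
Sensor half-swath on the ground ≈ 651·tan(19.4°) = 229 km = 2.06° of latitude.
Maximum observable latitude ≈ 33.5 + 2.06 = 35.6°.

35.6°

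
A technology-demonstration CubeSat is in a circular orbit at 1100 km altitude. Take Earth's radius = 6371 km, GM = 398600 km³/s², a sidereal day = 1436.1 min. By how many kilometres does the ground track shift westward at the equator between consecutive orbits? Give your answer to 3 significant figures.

Semi-major axis a = 6371 + 1100 = 7471 km. Period T = 2π√(a³/μ) = 2π√(7471³/398600) = 6426.6 s = 107.11 min.
During one orbit Earth rotates (6426.6 / 86166) × 360° = 26.85°.
At the equator that is 26.85° × (2π·6371/360) km/° = 26.85 × 111.2 = 2986 km.

2990 km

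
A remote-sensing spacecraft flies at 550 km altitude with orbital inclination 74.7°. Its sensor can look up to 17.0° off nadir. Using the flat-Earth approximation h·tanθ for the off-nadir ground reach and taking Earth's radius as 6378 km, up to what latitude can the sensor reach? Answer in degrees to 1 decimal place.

For a prograde orbit the ground track reaches latitude ±i = ±74.7°.
Sensor half-swath on the ground ≈ 550·tan(17.0°) = 168 km = 1.51° of latitude.
Maximum observable latitude ≈ 74.7 + 1.51 = 76.2°.

76.2°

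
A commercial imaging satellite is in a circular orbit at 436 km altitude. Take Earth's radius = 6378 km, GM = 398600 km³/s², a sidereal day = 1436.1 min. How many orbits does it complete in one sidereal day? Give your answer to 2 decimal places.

15.39

Semi-major axis a = 6378 + 436 = 6814 km. Period T = 2π√(a³/μ) = 2π√(6814³/398600) = 5597.8 s = 93.30 min.
Orbits per sidereal day = 86166 / 5597.8 = 15.393.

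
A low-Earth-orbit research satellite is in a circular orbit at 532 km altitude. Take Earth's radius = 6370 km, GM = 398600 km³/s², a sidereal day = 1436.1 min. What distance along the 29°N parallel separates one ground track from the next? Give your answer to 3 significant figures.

2320 km

Semi-major axis a = 6370 + 532 = 6902 km. Period T = 2π√(a³/μ) = 2π√(6902³/398600) = 5706.6 s = 95.11 min.
Node shift per orbit = (5706.6/86166) × 360° = 23.84°.
Equatorial spacing = 23.84 × 111.2 km/° = 2651 km.
At 29° latitude, spacing = 2651 × cos(29°) = 2318 km.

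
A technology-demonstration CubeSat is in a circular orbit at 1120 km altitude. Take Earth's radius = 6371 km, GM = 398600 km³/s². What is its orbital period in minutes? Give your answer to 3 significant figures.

Semi-major axis a = 6371 + 1120 = 7491 km. Period T = 2π√(a³/μ) = 2π√(7491³/398600) = 6452.4 s = 107.54 min.

108 min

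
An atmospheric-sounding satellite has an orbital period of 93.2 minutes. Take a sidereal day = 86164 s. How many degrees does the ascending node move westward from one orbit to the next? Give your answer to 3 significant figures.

23.4°

T = 93.2 min = 5592.0 s.
During one orbit Earth rotates (5592.0 / 86164) × 360° = 23.36°.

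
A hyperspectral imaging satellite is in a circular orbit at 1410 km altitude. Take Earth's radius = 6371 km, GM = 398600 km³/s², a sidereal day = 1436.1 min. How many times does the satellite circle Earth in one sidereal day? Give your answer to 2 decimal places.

Semi-major axis a = 6371 + 1410 = 7781 km. Period T = 2π√(a³/μ) = 2π√(7781³/398600) = 6830.7 s = 113.84 min.
Orbits per sidereal day = 86166 / 6830.7 = 12.615.

12.61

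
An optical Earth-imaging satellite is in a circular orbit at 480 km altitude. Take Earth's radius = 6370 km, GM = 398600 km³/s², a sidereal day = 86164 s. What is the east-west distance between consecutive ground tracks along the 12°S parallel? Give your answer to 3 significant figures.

Semi-major axis a = 6370 + 480 = 6850 km. Period T = 2π√(a³/μ) = 2π√(6850³/398600) = 5642.2 s = 94.04 min.
Node shift per orbit = (5642.2/86164) × 360° = 23.57°.
Equatorial spacing = 23.57 × 111.2 km/° = 2621 km.
At 12° latitude, spacing = 2621 × cos(12°) = 2564 km.

2560 km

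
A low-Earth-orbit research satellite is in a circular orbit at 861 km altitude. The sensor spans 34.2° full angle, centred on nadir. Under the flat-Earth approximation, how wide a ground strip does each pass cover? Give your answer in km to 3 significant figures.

530 km

Half-angle = 34.2°/2 = 17.1°.
Swath width ≈ 2h·tan(θ/2) = 2 × 861 × tan(17.1°) = 529.8 km.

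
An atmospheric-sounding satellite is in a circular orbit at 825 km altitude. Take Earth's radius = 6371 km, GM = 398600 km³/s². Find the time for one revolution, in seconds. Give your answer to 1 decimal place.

Semi-major axis a = 6371 + 825 = 7196 km. Period T = 2π√(a³/μ) = 2π√(7196³/398600) = 6075.0 s = 101.25 min.

6075.0 seconds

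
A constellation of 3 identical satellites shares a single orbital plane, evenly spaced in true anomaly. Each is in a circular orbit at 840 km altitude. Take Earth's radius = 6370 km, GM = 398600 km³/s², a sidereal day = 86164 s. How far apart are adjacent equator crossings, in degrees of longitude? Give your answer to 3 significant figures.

8.49°

Semi-major axis a = 6370 + 840 = 7210 km. Period T = 2π√(a³/μ) = 2π√(7210³/398600) = 6092.8 s = 101.55 min.
Single-satellite node shift = (6092.8/86164) × 360° = 25.46°.
With 3 satellites evenly phased, successive equator crossings are 25.46/3 = 8.485° apart.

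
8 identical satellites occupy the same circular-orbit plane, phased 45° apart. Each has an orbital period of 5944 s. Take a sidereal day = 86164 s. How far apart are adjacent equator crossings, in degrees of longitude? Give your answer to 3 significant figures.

3.10°

Single-satellite node shift = (5944.0/86164) × 360° = 24.83°.
With 8 satellites evenly phased, successive equator crossings are 24.83/8 = 3.104° apart.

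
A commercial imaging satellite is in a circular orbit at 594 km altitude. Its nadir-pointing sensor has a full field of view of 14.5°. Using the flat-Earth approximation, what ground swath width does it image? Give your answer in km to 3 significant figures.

151 km

Half-angle = 14.5°/2 = 7.25°.
Swath width ≈ 2h·tan(θ/2) = 2 × 594 × tan(7.25°) = 151.1 km.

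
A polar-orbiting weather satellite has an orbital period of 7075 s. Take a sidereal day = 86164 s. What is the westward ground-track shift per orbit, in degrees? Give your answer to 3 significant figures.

During one orbit Earth rotates (7075.0 / 86164) × 360° = 29.56°.

29.6°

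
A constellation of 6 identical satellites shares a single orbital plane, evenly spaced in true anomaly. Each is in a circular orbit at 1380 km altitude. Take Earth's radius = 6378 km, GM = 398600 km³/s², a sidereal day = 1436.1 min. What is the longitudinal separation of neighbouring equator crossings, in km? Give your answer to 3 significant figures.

527 km

Semi-major axis a = 6378 + 1380 = 7758 km. Period T = 2π√(a³/μ) = 2π√(7758³/398600) = 6800.4 s = 113.34 min.
Single-satellite node shift = (6800.4/86166) × 360° = 28.41°.
With 6 satellites evenly phased, successive equator crossings are 28.41/6 = 4.735° apart.
That is 4.735 × 111.3 = 527 km at the equator.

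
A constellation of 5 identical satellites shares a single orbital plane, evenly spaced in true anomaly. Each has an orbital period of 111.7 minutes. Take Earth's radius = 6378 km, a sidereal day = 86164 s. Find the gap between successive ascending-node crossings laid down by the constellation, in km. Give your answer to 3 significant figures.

T = 111.7 min = 6702.0 s.
Single-satellite node shift = (6702.0/86164) × 360° = 28.00°.
With 5 satellites evenly phased, successive equator crossings are 28.00/5 = 5.600° apart.
That is 5.600 × 111.3 = 623 km at the equator.

623 km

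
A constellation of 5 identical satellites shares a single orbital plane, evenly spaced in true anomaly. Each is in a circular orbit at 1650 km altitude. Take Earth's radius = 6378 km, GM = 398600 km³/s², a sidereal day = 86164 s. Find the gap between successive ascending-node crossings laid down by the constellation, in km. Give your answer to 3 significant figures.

666 km

Semi-major axis a = 6378 + 1650 = 8028 km. Period T = 2π√(a³/μ) = 2π√(8028³/398600) = 7158.5 s = 119.31 min.
Single-satellite node shift = (7158.5/86164) × 360° = 29.91°.
With 5 satellites evenly phased, successive equator crossings are 29.91/5 = 5.982° apart.
That is 5.982 × 111.3 = 666 km at the equator.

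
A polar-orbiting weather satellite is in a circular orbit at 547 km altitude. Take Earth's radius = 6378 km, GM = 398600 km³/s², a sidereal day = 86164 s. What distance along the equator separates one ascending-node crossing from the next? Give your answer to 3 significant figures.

2670 km

Semi-major axis a = 6378 + 547 = 6925 km. Period T = 2π√(a³/μ) = 2π√(6925³/398600) = 5735.1 s = 95.58 min.
During one orbit Earth rotates (5735.1 / 86164) × 360° = 23.96°.
At the equator that is 23.96° × (2π·6378/360) km/° = 23.96 × 111.3 = 2667 km.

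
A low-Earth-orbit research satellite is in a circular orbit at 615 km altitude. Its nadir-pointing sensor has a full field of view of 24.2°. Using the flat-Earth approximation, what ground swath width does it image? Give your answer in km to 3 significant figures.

264 km

Half-angle = 24.2°/2 = 12.1°.
Swath width ≈ 2h·tan(θ/2) = 2 × 615 × tan(12.1°) = 263.7 km.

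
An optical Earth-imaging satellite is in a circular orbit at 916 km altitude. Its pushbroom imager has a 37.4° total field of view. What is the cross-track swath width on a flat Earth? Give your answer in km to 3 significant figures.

620 km

Half-angle = 37.4°/2 = 18.7°.
Swath width ≈ 2h·tan(θ/2) = 2 × 916 × tan(18.7°) = 620.1 km.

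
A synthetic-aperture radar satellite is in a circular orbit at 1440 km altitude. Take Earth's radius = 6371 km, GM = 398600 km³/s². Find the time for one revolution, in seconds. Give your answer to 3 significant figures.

Semi-major axis a = 6371 + 1440 = 7811 km. Period T = 2π√(a³/μ) = 2π√(7811³/398600) = 6870.2 s = 114.50 min.

6870 seconds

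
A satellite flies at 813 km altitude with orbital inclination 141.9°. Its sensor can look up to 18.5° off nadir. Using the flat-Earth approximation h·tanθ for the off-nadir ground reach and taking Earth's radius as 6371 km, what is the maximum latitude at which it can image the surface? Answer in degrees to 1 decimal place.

Retrograde orbit: the ground track reaches ±(180° − i) = ±(180 − 141.9) = ±38.1°.
Sensor half-swath on the ground ≈ 813·tan(18.5°) = 272 km = 2.45° of latitude.
Maximum observable latitude ≈ 38.1 + 2.45 = 40.5°.

40.5°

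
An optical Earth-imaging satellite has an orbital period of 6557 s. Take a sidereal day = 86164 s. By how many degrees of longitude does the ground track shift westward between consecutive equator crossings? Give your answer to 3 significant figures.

During one orbit Earth rotates (6557.0 / 86164) × 360° = 27.40°.

27.4°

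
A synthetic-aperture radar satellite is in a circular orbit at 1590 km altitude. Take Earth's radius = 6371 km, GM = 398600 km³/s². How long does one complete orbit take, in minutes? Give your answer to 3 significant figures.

118 min

Semi-major axis a = 6371 + 1590 = 7961 km. Period T = 2π√(a³/μ) = 2π√(7961³/398600) = 7069.1 s = 117.82 min.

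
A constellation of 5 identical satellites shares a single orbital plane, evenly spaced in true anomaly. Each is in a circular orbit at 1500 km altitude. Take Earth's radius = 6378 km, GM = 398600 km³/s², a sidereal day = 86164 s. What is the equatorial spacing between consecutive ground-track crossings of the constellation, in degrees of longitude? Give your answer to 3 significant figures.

5.81°

Semi-major axis a = 6378 + 1500 = 7878 km. Period T = 2π√(a³/μ) = 2π√(7878³/398600) = 6958.8 s = 115.98 min.
Single-satellite node shift = (6958.8/86164) × 360° = 29.07°.
With 5 satellites evenly phased, successive equator crossings are 29.07/5 = 5.815° apart.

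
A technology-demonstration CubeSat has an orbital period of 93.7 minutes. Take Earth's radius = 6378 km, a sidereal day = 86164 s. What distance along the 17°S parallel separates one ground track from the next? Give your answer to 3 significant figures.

2500 km

T = 93.7 min = 5622.0 s.
Node shift per orbit = (5622.0/86164) × 360° = 23.49°.
Equatorial spacing = 23.49 × 111.3 km/° = 2615 km.
At 17° latitude, spacing = 2615 × cos(17°) = 2500 km.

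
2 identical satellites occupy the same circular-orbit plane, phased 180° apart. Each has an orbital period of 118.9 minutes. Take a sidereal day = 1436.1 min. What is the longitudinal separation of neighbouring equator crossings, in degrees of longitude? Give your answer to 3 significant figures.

14.9°

T = 118.9 min = 7134.0 s.
Single-satellite node shift = (7134.0/86166) × 360° = 29.81°.
With 2 satellites evenly phased, successive equator crossings are 29.81/2 = 14.903° apart.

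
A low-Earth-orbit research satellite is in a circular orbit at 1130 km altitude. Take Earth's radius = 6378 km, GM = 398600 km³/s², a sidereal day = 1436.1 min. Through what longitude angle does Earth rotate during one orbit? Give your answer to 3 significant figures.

27.0°

Semi-major axis a = 6378 + 1130 = 7508 km. Period T = 2π√(a³/μ) = 2π√(7508³/398600) = 6474.4 s = 107.91 min.
During one orbit Earth rotates (6474.4 / 86166) × 360° = 27.05°.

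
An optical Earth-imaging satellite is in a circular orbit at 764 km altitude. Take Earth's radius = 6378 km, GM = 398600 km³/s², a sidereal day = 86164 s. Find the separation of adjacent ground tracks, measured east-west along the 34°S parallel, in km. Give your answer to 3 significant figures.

Semi-major axis a = 6378 + 764 = 7142 km. Period T = 2π√(a³/μ) = 2π√(7142³/398600) = 6006.8 s = 100.11 min.
Node shift per orbit = (6006.8/86164) × 360° = 25.10°.
Equatorial spacing = 25.10 × 111.3 km/° = 2794 km.
At 34° latitude, spacing = 2794 × cos(34°) = 2316 km.

2320 km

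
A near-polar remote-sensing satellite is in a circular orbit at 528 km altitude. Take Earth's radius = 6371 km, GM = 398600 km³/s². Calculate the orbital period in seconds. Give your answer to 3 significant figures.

Semi-major axis a = 6371 + 528 = 6899 km. Period T = 2π√(a³/μ) = 2π√(6899³/398600) = 5702.8 s = 95.05 min.

5700 seconds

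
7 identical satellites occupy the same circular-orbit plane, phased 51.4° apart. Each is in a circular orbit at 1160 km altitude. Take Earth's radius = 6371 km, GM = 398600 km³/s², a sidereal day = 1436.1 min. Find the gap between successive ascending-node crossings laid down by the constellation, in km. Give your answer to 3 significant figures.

432 km

Semi-major axis a = 6371 + 1160 = 7531 km. Period T = 2π√(a³/μ) = 2π√(7531³/398600) = 6504.1 s = 108.40 min.
Single-satellite node shift = (6504.1/86166) × 360° = 27.17°.
With 7 satellites evenly phased, successive equator crossings are 27.17/7 = 3.882° apart.
That is 3.882 × 111.2 = 432 km at the equator.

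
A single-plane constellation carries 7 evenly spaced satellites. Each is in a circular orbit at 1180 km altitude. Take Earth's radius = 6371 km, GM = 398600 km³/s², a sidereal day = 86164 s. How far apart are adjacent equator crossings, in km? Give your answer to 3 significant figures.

Semi-major axis a = 6371 + 1180 = 7551 km. Period T = 2π√(a³/μ) = 2π√(7551³/398600) = 6530.1 s = 108.83 min.
Single-satellite node shift = (6530.1/86164) × 360° = 27.28°.
With 7 satellites evenly phased, successive equator crossings are 27.28/7 = 3.898° apart.
That is 3.898 × 111.2 = 433 km at the equator.

433 km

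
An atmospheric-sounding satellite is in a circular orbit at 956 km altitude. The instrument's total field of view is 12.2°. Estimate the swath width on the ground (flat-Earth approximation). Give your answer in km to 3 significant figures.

Half-angle = 12.2°/2 = 6.1°.
Swath width ≈ 2h·tan(θ/2) = 2 × 956 × tan(6.1°) = 204.3 km.

204 km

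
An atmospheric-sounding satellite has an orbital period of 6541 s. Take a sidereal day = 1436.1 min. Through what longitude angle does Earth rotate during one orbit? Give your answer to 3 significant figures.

During one orbit Earth rotates (6541.0 / 86166) × 360° = 27.33°.

27.3°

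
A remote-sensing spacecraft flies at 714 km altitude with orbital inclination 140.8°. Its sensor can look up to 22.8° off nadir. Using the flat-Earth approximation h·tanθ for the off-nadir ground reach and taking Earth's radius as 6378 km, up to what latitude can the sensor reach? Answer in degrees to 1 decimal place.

41.9°

Retrograde orbit: the ground track reaches ±(180° − i) = ±(180 − 140.8) = ±39.2°.
Sensor half-swath on the ground ≈ 714·tan(22.8°) = 300 km = 2.70° of latitude.
Maximum observable latitude ≈ 39.2 + 2.70 = 41.9°.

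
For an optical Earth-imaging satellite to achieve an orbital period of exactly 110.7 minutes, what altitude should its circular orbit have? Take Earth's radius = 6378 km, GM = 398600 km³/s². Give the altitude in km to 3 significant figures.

T = 110.7 min = 6642.0 s.
From T = 2π√(a³/μ): a = (μ T²/4π²)^(1/3) = (398600 × 6642.0² / 4π²)^(1/3) = 7637 km.
Altitude h = a − R = 7637 − 6378 = 1259 km.

1260 km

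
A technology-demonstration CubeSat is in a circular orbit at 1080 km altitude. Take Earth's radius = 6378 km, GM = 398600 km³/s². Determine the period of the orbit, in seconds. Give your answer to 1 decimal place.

6409.8 seconds

Semi-major axis a = 6378 + 1080 = 7458 km. Period T = 2π√(a³/μ) = 2π√(7458³/398600) = 6409.8 s = 106.83 min.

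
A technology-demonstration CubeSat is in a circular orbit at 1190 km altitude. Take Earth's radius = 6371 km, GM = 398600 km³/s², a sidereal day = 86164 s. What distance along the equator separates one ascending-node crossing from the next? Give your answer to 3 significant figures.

Semi-major axis a = 6371 + 1190 = 7561 km. Period T = 2π√(a³/μ) = 2π√(7561³/398600) = 6543.0 s = 109.05 min.
During one orbit Earth rotates (6543.0 / 86164) × 360° = 27.34°.
At the equator that is 27.34° × (2π·6371/360) km/° = 27.34 × 111.2 = 3040 km.

3040 km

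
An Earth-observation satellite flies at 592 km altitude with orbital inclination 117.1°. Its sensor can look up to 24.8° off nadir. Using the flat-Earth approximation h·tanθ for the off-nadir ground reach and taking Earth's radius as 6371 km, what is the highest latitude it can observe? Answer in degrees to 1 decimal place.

Retrograde orbit: the ground track reaches ±(180° − i) = ±(180 − 117.1) = ±62.9°.
Sensor half-swath on the ground ≈ 592·tan(24.8°) = 274 km = 2.46° of latitude.
Maximum observable latitude ≈ 62.9 + 2.46 = 65.4°.

65.4°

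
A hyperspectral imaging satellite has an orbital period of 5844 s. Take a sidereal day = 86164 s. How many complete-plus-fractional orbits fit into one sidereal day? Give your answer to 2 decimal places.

14.74

Orbits per sidereal day = 86164 / 5844.0 = 14.744.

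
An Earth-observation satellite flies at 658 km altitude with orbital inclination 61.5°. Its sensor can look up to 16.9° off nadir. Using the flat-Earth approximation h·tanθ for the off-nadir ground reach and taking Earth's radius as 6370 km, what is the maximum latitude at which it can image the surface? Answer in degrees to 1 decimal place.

For a prograde orbit the ground track reaches latitude ±i = ±61.5°.
Sensor half-swath on the ground ≈ 658·tan(16.9°) = 200 km = 1.80° of latitude.
Maximum observable latitude ≈ 61.5 + 1.80 = 63.3°.

63.3°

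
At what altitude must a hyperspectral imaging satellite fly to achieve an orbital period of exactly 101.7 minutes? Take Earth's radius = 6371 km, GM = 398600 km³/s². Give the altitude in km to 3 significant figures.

T = 101.7 min = 6102.0 s.
From T = 2π√(a³/μ): a = (μ T²/4π²)^(1/3) = (398600 × 6102.0² / 4π²)^(1/3) = 7217 km.
Altitude h = a − R = 7217 − 6371 = 846 km.

846 km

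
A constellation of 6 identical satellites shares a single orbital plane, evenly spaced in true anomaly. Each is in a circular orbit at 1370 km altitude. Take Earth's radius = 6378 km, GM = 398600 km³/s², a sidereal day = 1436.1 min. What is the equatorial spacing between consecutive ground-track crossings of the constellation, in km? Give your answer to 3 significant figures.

526 km

Semi-major axis a = 6378 + 1370 = 7748 km. Period T = 2π√(a³/μ) = 2π√(7748³/398600) = 6787.3 s = 113.12 min.
Single-satellite node shift = (6787.3/86166) × 360° = 28.36°.
With 6 satellites evenly phased, successive equator crossings are 28.36/6 = 4.726° apart.
That is 4.726 × 111.3 = 526 km at the equator.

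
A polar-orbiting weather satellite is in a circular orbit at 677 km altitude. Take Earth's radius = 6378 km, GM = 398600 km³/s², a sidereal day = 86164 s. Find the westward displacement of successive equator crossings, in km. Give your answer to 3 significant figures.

Semi-major axis a = 6378 + 677 = 7055 km. Period T = 2π√(a³/μ) = 2π√(7055³/398600) = 5897.3 s = 98.29 min.
During one orbit Earth rotates (5897.3 / 86164) × 360° = 24.64°.
At the equator that is 24.64° × (2π·6378/360) km/° = 24.64 × 111.3 = 2743 km.

2740 km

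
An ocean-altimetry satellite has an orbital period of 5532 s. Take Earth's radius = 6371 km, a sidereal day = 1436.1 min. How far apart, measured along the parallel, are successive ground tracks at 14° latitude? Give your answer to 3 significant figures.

2490 km

Node shift per orbit = (5532.0/86166) × 360° = 23.11°.
Equatorial spacing = 23.11 × 111.2 km/° = 2570 km.
At 14° latitude, spacing = 2570 × cos(14°) = 2494 km.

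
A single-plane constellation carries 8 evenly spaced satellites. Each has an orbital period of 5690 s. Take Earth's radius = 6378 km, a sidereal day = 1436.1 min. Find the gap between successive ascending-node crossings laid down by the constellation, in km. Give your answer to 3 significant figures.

Single-satellite node shift = (5690.0/86166) × 360° = 23.77°.
With 8 satellites evenly phased, successive equator crossings are 23.77/8 = 2.972° apart.
That is 2.972 × 111.3 = 331 km at the equator.

331 km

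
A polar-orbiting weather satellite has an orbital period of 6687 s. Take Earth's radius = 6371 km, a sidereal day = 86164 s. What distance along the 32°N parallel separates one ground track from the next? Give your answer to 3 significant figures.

2630 km

Node shift per orbit = (6687.0/86164) × 360° = 27.94°.
Equatorial spacing = 27.94 × 111.2 km/° = 3107 km.
At 32° latitude, spacing = 3107 × cos(32°) = 2635 km.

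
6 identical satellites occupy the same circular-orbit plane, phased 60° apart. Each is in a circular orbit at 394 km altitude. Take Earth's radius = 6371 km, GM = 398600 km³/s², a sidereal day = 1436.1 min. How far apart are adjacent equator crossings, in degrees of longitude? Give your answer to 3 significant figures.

3.86°

Semi-major axis a = 6371 + 394 = 6765 km. Period T = 2π√(a³/μ) = 2π√(6765³/398600) = 5537.5 s = 92.29 min.
Single-satellite node shift = (5537.5/86166) × 360° = 23.14°.
With 6 satellites evenly phased, successive equator crossings are 23.14/6 = 3.856° apart.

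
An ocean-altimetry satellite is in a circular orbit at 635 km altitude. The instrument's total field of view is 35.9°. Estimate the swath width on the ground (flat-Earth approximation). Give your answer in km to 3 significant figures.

Half-angle = 35.9°/2 = 17.95°.
Swath width ≈ 2h·tan(θ/2) = 2 × 635 × tan(17.95°) = 411.4 km.

411 km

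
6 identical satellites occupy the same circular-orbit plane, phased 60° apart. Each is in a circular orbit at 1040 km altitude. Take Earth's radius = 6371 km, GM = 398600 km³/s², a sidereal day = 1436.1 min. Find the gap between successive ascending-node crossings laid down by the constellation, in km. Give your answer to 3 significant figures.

492 km

Semi-major axis a = 6371 + 1040 = 7411 km. Period T = 2π√(a³/μ) = 2π√(7411³/398600) = 6349.3 s = 105.82 min.
Single-satellite node shift = (6349.3/86166) × 360° = 26.53°.
With 6 satellites evenly phased, successive equator crossings are 26.53/6 = 4.421° apart.
That is 4.421 × 111.2 = 492 km at the equator.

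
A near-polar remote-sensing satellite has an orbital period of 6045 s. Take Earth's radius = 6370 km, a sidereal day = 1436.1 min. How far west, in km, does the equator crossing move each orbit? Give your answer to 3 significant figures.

2810 km

During one orbit Earth rotates (6045.0 / 86166) × 360° = 25.26°.
At the equator that is 25.26° × (2π·6370/360) km/° = 25.26 × 111.2 = 2808 km.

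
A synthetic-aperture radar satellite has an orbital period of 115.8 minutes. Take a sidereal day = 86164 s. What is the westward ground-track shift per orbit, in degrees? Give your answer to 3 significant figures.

29.0°

T = 115.8 min = 6948.0 s.
During one orbit Earth rotates (6948.0 / 86164) × 360° = 29.03°.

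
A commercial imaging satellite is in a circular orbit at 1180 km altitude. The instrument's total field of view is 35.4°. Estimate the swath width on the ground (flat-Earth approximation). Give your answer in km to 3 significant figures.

753 km

Half-angle = 35.4°/2 = 17.7°.
Swath width ≈ 2h·tan(θ/2) = 2 × 1180 × tan(17.7°) = 753.2 km.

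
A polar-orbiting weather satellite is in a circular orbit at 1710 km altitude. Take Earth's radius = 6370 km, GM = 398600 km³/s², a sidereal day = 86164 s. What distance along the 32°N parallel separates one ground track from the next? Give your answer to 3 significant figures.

Semi-major axis a = 6370 + 1710 = 8080 km. Period T = 2π√(a³/μ) = 2π√(8080³/398600) = 7228.2 s = 120.47 min.
Node shift per orbit = (7228.2/86164) × 360° = 30.20°.
Equatorial spacing = 30.20 × 111.2 km/° = 3358 km.
At 32° latitude, spacing = 3358 × cos(32°) = 2847 km.

2850 km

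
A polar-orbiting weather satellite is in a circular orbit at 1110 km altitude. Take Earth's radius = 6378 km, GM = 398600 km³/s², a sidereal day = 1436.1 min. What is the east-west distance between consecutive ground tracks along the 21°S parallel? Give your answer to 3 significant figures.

2800 km

Semi-major axis a = 6378 + 1110 = 7488 km. Period T = 2π√(a³/μ) = 2π√(7488³/398600) = 6448.5 s = 107.48 min.
Node shift per orbit = (6448.5/86166) × 360° = 26.94°.
Equatorial spacing = 26.94 × 111.3 km/° = 2999 km.
At 21° latitude, spacing = 2999 × cos(21°) = 2800 km.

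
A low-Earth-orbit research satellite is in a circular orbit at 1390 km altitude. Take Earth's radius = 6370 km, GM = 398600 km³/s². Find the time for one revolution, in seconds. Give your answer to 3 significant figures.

6800 seconds

Semi-major axis a = 6370 + 1390 = 7760 km. Period T = 2π√(a³/μ) = 2π√(7760³/398600) = 6803.1 s = 113.38 min.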